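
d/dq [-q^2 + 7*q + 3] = 7 - 2*q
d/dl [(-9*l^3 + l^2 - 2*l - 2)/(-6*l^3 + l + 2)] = (6*l^4 - 42*l^3 - 89*l^2 + 4*l - 2)/(36*l^6 - 12*l^4 - 24*l^3 + l^2 + 4*l + 4)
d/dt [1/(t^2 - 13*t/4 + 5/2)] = 4*(13 - 8*t)/(4*t^2 - 13*t + 10)^2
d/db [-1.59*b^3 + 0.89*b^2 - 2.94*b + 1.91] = -4.77*b^2 + 1.78*b - 2.94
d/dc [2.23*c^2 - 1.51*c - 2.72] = 4.46*c - 1.51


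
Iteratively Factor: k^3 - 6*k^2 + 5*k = (k)*(k^2 - 6*k + 5) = k*(k - 1)*(k - 5)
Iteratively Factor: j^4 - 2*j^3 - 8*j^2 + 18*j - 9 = (j - 1)*(j^3 - j^2 - 9*j + 9) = (j - 1)*(j + 3)*(j^2 - 4*j + 3) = (j - 3)*(j - 1)*(j + 3)*(j - 1)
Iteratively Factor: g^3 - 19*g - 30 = (g - 5)*(g^2 + 5*g + 6) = (g - 5)*(g + 2)*(g + 3)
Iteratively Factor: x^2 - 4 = (x + 2)*(x - 2)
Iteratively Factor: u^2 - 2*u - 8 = (u + 2)*(u - 4)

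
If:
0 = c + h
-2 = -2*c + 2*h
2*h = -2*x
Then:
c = 1/2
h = -1/2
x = 1/2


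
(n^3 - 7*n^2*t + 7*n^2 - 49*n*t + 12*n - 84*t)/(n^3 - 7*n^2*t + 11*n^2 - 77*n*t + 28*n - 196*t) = (n + 3)/(n + 7)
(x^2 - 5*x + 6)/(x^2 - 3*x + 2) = (x - 3)/(x - 1)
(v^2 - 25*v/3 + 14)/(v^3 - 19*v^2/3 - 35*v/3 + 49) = (v - 6)/(v^2 - 4*v - 21)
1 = 1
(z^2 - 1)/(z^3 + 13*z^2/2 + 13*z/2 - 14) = 2*(z + 1)/(2*z^2 + 15*z + 28)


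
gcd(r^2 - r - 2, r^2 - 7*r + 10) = r - 2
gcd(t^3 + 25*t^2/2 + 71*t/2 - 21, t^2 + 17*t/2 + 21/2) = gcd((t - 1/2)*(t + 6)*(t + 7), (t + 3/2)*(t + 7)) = t + 7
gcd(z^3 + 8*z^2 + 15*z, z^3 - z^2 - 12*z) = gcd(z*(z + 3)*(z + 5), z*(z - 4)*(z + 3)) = z^2 + 3*z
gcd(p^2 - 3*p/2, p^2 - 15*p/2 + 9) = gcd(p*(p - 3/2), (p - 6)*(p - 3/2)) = p - 3/2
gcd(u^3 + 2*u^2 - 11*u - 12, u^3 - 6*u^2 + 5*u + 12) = u^2 - 2*u - 3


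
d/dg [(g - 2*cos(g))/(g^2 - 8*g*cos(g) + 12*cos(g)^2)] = -(6*sin(g) + 1)/(g - 6*cos(g))^2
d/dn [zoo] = 0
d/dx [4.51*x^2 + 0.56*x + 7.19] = 9.02*x + 0.56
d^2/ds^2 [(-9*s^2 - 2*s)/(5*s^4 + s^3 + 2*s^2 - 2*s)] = 2*(-675*s^5 - 435*s^4 + s^3 - 606*s^2 - 126*s - 48)/(125*s^9 + 75*s^8 + 165*s^7 - 89*s^6 + 6*s^5 - 114*s^4 + 44*s^3 - 12*s^2 + 24*s - 8)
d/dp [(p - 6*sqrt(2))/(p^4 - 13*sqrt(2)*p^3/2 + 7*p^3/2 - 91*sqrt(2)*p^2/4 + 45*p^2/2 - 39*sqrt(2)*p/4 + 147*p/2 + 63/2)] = 4*(4*p^4 - 26*sqrt(2)*p^3 + 14*p^3 - 91*sqrt(2)*p^2 + 90*p^2 - 39*sqrt(2)*p + 294*p - (p - 6*sqrt(2))*(16*p^3 - 78*sqrt(2)*p^2 + 42*p^2 - 182*sqrt(2)*p + 180*p - 39*sqrt(2) + 294) + 126)/(4*p^4 - 26*sqrt(2)*p^3 + 14*p^3 - 91*sqrt(2)*p^2 + 90*p^2 - 39*sqrt(2)*p + 294*p + 126)^2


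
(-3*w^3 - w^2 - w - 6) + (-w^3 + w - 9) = -4*w^3 - w^2 - 15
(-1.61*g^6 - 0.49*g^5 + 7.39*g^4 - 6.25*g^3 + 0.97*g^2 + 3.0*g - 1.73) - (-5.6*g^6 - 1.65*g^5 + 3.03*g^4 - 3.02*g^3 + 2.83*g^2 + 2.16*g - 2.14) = 3.99*g^6 + 1.16*g^5 + 4.36*g^4 - 3.23*g^3 - 1.86*g^2 + 0.84*g + 0.41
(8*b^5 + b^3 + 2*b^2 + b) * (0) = 0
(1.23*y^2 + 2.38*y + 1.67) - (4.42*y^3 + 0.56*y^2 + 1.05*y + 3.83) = -4.42*y^3 + 0.67*y^2 + 1.33*y - 2.16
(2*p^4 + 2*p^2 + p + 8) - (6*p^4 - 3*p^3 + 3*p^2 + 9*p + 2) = -4*p^4 + 3*p^3 - p^2 - 8*p + 6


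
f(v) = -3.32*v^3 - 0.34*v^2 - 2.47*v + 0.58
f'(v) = -9.96*v^2 - 0.68*v - 2.47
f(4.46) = -311.74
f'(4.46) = -203.62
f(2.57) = -64.37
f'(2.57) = -70.00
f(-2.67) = 67.94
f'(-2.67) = -71.66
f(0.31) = -0.32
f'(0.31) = -3.64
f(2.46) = -56.98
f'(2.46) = -64.42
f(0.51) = -1.21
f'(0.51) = -5.41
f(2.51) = -60.26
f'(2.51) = -66.93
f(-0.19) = 1.06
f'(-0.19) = -2.70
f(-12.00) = 5718.22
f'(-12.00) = -1428.55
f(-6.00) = 720.28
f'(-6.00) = -356.95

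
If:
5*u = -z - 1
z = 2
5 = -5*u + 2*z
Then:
No Solution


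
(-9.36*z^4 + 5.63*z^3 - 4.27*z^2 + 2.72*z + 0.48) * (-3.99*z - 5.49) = 37.3464*z^5 + 28.9227*z^4 - 13.8714*z^3 + 12.5895*z^2 - 16.848*z - 2.6352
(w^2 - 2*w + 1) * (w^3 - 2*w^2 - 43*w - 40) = w^5 - 4*w^4 - 38*w^3 + 44*w^2 + 37*w - 40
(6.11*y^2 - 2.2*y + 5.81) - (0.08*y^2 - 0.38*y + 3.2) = 6.03*y^2 - 1.82*y + 2.61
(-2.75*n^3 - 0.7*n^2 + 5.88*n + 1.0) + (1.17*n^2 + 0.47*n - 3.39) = -2.75*n^3 + 0.47*n^2 + 6.35*n - 2.39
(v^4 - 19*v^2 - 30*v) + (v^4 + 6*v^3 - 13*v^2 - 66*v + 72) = 2*v^4 + 6*v^3 - 32*v^2 - 96*v + 72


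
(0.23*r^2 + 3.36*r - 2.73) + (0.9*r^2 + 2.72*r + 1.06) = 1.13*r^2 + 6.08*r - 1.67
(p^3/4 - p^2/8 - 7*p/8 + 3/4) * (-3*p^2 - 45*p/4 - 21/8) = -3*p^5/4 - 39*p^4/16 + 27*p^3/8 + 507*p^2/64 - 393*p/64 - 63/32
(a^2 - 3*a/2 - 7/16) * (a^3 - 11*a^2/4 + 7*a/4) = a^5 - 17*a^4/4 + 87*a^3/16 - 91*a^2/64 - 49*a/64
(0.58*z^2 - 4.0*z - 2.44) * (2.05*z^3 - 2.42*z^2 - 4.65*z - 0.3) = 1.189*z^5 - 9.6036*z^4 + 1.981*z^3 + 24.3308*z^2 + 12.546*z + 0.732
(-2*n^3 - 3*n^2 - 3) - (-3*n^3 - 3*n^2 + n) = n^3 - n - 3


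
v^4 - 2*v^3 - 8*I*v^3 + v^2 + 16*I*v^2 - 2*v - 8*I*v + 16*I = (v - 2)*(v - 8*I)*(v - I)*(v + I)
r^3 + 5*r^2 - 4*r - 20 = (r - 2)*(r + 2)*(r + 5)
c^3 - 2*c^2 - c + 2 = (c - 2)*(c - 1)*(c + 1)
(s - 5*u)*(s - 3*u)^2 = s^3 - 11*s^2*u + 39*s*u^2 - 45*u^3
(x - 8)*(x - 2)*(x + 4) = x^3 - 6*x^2 - 24*x + 64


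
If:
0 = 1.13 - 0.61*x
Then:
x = 1.85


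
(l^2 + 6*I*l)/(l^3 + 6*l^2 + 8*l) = (l + 6*I)/(l^2 + 6*l + 8)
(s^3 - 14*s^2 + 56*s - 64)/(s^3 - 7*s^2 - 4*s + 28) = (s^2 - 12*s + 32)/(s^2 - 5*s - 14)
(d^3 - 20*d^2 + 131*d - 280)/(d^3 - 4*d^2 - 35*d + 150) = (d^2 - 15*d + 56)/(d^2 + d - 30)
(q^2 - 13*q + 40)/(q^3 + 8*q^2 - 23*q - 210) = (q - 8)/(q^2 + 13*q + 42)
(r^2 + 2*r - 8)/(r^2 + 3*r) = (r^2 + 2*r - 8)/(r*(r + 3))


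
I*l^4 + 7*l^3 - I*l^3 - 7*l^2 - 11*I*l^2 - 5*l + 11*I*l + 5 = (l - 1)*(l - 5*I)*(l - I)*(I*l + 1)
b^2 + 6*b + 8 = (b + 2)*(b + 4)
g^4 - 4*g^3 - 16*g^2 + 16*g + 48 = (g - 6)*(g - 2)*(g + 2)^2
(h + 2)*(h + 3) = h^2 + 5*h + 6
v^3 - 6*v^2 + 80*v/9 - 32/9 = (v - 4)*(v - 4/3)*(v - 2/3)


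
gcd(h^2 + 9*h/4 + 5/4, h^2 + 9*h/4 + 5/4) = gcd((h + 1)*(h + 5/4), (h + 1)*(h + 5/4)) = h^2 + 9*h/4 + 5/4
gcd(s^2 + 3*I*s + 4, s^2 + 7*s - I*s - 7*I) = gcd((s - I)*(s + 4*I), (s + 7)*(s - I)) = s - I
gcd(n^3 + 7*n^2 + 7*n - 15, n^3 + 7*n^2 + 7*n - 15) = n^3 + 7*n^2 + 7*n - 15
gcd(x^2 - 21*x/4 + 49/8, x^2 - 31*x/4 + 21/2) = x - 7/4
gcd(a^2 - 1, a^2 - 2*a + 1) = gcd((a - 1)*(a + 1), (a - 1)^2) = a - 1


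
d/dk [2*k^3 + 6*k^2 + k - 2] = 6*k^2 + 12*k + 1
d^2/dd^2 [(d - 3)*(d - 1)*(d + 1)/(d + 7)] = 2*(d^3 + 21*d^2 + 147*d - 137)/(d^3 + 21*d^2 + 147*d + 343)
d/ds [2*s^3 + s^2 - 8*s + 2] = 6*s^2 + 2*s - 8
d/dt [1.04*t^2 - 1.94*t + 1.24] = 2.08*t - 1.94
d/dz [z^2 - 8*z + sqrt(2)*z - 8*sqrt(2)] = 2*z - 8 + sqrt(2)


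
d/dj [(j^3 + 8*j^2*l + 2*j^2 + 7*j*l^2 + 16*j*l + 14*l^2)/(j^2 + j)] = (j^4 + 2*j^3 - 7*j^2*l^2 - 8*j^2*l + 2*j^2 - 28*j*l^2 - 14*l^2)/(j^2*(j^2 + 2*j + 1))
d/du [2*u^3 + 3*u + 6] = 6*u^2 + 3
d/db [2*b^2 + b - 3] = 4*b + 1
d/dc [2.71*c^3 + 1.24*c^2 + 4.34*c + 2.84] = 8.13*c^2 + 2.48*c + 4.34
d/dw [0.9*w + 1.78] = 0.900000000000000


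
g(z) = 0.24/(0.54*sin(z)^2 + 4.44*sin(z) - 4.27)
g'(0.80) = -1.34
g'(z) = 0.24*(-1.08*sin(z)*cos(z) - 4.44*cos(z))/(0.54*sin(z)^2 + 4.44*sin(z) - 4.27)^2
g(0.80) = -0.30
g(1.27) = 0.52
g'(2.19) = 8.44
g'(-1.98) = 0.01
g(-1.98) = -0.03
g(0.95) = -0.80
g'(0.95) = -8.19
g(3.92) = -0.03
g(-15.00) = -0.03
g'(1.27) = -1.81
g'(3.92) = 0.01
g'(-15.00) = 0.01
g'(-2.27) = 0.01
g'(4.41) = 0.00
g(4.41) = -0.03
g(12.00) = -0.04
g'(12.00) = -0.02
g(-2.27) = -0.03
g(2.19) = -0.81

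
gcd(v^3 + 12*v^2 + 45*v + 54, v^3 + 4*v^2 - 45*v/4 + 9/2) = v + 6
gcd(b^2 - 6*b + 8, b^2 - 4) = b - 2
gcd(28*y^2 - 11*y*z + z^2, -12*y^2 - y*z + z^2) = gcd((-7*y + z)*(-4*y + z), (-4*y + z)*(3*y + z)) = 4*y - z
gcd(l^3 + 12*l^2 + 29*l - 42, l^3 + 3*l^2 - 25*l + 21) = l^2 + 6*l - 7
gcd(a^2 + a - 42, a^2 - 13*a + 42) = a - 6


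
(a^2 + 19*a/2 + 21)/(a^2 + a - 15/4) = 2*(2*a^2 + 19*a + 42)/(4*a^2 + 4*a - 15)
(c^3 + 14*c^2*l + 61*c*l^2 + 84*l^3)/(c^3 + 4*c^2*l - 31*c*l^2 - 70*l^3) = (c^2 + 7*c*l + 12*l^2)/(c^2 - 3*c*l - 10*l^2)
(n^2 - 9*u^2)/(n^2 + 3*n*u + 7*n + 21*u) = (n - 3*u)/(n + 7)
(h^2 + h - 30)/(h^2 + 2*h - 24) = (h - 5)/(h - 4)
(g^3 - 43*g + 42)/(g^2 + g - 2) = (g^2 + g - 42)/(g + 2)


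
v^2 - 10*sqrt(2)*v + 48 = (v - 6*sqrt(2))*(v - 4*sqrt(2))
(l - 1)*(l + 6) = l^2 + 5*l - 6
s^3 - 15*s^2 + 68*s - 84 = (s - 7)*(s - 6)*(s - 2)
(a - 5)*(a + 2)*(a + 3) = a^3 - 19*a - 30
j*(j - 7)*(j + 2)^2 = j^4 - 3*j^3 - 24*j^2 - 28*j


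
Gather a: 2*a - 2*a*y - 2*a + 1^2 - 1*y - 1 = -2*a*y - y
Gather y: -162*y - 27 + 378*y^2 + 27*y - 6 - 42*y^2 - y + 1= 336*y^2 - 136*y - 32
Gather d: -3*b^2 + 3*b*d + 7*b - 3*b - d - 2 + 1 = -3*b^2 + 4*b + d*(3*b - 1) - 1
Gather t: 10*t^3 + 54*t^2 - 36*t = 10*t^3 + 54*t^2 - 36*t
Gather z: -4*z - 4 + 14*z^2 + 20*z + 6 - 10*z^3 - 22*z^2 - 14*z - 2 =-10*z^3 - 8*z^2 + 2*z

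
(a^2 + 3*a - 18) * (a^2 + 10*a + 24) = a^4 + 13*a^3 + 36*a^2 - 108*a - 432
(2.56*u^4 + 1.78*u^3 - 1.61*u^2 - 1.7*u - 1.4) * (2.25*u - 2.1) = 5.76*u^5 - 1.371*u^4 - 7.3605*u^3 - 0.444*u^2 + 0.42*u + 2.94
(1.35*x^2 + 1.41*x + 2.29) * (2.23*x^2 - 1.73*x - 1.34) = 3.0105*x^4 + 0.8088*x^3 + 0.8584*x^2 - 5.8511*x - 3.0686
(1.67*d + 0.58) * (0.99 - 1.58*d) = -2.6386*d^2 + 0.7369*d + 0.5742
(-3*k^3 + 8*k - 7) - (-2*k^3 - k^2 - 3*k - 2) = -k^3 + k^2 + 11*k - 5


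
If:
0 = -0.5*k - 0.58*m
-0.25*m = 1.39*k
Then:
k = 0.00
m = 0.00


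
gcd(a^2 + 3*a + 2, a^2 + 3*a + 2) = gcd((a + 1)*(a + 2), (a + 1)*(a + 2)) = a^2 + 3*a + 2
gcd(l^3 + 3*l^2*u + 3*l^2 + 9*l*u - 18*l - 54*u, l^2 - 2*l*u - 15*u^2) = l + 3*u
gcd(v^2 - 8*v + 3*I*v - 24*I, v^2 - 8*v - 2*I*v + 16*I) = v - 8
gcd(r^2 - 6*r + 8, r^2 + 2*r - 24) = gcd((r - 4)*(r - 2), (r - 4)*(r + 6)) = r - 4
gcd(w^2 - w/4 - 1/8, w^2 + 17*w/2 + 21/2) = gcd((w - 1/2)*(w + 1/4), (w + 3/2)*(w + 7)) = 1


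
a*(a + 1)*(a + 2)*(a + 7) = a^4 + 10*a^3 + 23*a^2 + 14*a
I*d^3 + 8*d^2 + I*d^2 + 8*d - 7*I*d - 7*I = (d - 7*I)*(d - I)*(I*d + I)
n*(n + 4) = n^2 + 4*n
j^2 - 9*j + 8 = (j - 8)*(j - 1)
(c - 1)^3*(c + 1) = c^4 - 2*c^3 + 2*c - 1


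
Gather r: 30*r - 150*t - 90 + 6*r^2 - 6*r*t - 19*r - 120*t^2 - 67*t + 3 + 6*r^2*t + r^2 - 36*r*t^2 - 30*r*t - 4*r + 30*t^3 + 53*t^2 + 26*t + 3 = r^2*(6*t + 7) + r*(-36*t^2 - 36*t + 7) + 30*t^3 - 67*t^2 - 191*t - 84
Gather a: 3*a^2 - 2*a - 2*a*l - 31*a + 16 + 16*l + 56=3*a^2 + a*(-2*l - 33) + 16*l + 72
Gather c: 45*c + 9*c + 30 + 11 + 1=54*c + 42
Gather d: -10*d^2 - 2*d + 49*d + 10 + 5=-10*d^2 + 47*d + 15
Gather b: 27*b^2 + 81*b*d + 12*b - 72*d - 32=27*b^2 + b*(81*d + 12) - 72*d - 32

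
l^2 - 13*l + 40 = (l - 8)*(l - 5)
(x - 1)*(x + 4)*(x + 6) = x^3 + 9*x^2 + 14*x - 24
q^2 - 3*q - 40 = (q - 8)*(q + 5)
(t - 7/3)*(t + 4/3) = t^2 - t - 28/9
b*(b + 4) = b^2 + 4*b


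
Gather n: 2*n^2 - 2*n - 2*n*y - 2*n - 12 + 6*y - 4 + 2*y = 2*n^2 + n*(-2*y - 4) + 8*y - 16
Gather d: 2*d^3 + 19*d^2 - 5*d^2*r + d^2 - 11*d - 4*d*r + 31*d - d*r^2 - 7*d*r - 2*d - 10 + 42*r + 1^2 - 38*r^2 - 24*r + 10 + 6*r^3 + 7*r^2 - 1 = 2*d^3 + d^2*(20 - 5*r) + d*(-r^2 - 11*r + 18) + 6*r^3 - 31*r^2 + 18*r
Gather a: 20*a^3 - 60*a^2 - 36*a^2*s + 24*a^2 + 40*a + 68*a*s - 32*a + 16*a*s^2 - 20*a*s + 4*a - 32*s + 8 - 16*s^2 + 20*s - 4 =20*a^3 + a^2*(-36*s - 36) + a*(16*s^2 + 48*s + 12) - 16*s^2 - 12*s + 4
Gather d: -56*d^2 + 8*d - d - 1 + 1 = -56*d^2 + 7*d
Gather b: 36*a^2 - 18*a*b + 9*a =36*a^2 - 18*a*b + 9*a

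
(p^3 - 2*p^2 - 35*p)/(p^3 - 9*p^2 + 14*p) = (p + 5)/(p - 2)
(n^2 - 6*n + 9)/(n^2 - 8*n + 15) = (n - 3)/(n - 5)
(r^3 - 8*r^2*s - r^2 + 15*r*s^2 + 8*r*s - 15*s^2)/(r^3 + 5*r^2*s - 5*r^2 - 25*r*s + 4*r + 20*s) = (r^2 - 8*r*s + 15*s^2)/(r^2 + 5*r*s - 4*r - 20*s)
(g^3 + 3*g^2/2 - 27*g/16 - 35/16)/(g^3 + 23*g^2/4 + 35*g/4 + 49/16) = (4*g^2 - g - 5)/(4*g^2 + 16*g + 7)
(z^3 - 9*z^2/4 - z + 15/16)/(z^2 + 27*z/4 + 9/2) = (z^2 - 3*z + 5/4)/(z + 6)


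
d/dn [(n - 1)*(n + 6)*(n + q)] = 3*n^2 + 2*n*q + 10*n + 5*q - 6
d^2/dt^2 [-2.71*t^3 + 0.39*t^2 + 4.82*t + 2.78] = 0.78 - 16.26*t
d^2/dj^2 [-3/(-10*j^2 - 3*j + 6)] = 6*(-100*j^2 - 30*j + (20*j + 3)^2 + 60)/(10*j^2 + 3*j - 6)^3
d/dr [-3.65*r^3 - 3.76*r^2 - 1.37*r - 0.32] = -10.95*r^2 - 7.52*r - 1.37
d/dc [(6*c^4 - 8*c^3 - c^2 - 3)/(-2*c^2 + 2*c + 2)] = (-12*c^5 + 26*c^4 + 8*c^3 - 25*c^2 - 8*c + 3)/(2*(c^4 - 2*c^3 - c^2 + 2*c + 1))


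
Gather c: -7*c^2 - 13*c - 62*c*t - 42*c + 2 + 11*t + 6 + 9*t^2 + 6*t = -7*c^2 + c*(-62*t - 55) + 9*t^2 + 17*t + 8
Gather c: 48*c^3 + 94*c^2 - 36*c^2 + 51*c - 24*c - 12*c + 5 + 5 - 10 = 48*c^3 + 58*c^2 + 15*c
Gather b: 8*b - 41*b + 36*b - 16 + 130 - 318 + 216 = 3*b + 12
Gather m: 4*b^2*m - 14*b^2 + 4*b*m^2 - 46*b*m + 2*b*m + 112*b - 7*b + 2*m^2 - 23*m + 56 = -14*b^2 + 105*b + m^2*(4*b + 2) + m*(4*b^2 - 44*b - 23) + 56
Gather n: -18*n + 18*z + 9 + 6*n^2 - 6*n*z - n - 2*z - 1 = 6*n^2 + n*(-6*z - 19) + 16*z + 8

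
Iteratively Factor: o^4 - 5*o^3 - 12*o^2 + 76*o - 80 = (o - 2)*(o^3 - 3*o^2 - 18*o + 40) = (o - 2)^2*(o^2 - o - 20) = (o - 5)*(o - 2)^2*(o + 4)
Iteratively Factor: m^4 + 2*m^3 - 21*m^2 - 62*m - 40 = (m - 5)*(m^3 + 7*m^2 + 14*m + 8) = (m - 5)*(m + 4)*(m^2 + 3*m + 2) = (m - 5)*(m + 1)*(m + 4)*(m + 2)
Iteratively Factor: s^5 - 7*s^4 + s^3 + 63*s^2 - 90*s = (s - 2)*(s^4 - 5*s^3 - 9*s^2 + 45*s) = (s - 2)*(s + 3)*(s^3 - 8*s^2 + 15*s) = (s - 5)*(s - 2)*(s + 3)*(s^2 - 3*s) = s*(s - 5)*(s - 2)*(s + 3)*(s - 3)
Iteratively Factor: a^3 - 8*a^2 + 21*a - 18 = (a - 3)*(a^2 - 5*a + 6) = (a - 3)*(a - 2)*(a - 3)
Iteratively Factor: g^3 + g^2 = (g)*(g^2 + g) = g^2*(g + 1)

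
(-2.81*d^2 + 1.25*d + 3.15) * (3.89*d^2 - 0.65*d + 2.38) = -10.9309*d^4 + 6.689*d^3 + 4.7532*d^2 + 0.9275*d + 7.497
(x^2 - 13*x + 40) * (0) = 0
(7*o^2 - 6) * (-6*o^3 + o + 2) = -42*o^5 + 43*o^3 + 14*o^2 - 6*o - 12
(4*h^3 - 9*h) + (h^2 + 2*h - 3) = 4*h^3 + h^2 - 7*h - 3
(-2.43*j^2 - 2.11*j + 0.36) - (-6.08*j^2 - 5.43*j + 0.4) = 3.65*j^2 + 3.32*j - 0.04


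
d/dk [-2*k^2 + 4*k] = 4 - 4*k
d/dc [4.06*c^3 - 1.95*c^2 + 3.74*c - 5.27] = 12.18*c^2 - 3.9*c + 3.74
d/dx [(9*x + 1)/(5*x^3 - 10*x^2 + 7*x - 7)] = 5*(-18*x^3 + 15*x^2 + 4*x - 14)/(25*x^6 - 100*x^5 + 170*x^4 - 210*x^3 + 189*x^2 - 98*x + 49)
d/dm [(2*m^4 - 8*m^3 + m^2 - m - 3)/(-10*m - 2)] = (-30*m^4 + 72*m^3 + 19*m^2 - 2*m - 14)/(2*(25*m^2 + 10*m + 1))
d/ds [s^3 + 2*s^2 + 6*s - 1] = 3*s^2 + 4*s + 6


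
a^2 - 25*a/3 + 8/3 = (a - 8)*(a - 1/3)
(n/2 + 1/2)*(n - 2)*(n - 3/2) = n^3/2 - 5*n^2/4 - n/4 + 3/2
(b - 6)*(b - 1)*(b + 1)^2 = b^4 - 5*b^3 - 7*b^2 + 5*b + 6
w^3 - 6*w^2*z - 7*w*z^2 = w*(w - 7*z)*(w + z)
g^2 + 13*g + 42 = (g + 6)*(g + 7)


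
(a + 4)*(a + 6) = a^2 + 10*a + 24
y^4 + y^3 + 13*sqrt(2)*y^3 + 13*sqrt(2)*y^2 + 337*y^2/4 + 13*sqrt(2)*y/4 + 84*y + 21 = (y + 1/2)^2*(y + 6*sqrt(2))*(y + 7*sqrt(2))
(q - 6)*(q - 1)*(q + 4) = q^3 - 3*q^2 - 22*q + 24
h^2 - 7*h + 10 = (h - 5)*(h - 2)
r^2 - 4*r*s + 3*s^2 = (r - 3*s)*(r - s)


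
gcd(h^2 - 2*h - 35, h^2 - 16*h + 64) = 1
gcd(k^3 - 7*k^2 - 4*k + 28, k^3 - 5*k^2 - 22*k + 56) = k^2 - 9*k + 14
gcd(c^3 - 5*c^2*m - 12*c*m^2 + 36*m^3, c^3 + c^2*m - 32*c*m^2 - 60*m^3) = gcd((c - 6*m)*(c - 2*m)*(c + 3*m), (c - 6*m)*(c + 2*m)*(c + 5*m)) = c - 6*m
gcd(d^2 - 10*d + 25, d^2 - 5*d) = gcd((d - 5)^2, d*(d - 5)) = d - 5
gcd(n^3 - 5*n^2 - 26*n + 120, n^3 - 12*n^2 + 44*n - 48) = n^2 - 10*n + 24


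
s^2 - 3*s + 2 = (s - 2)*(s - 1)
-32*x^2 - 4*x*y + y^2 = (-8*x + y)*(4*x + y)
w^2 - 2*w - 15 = (w - 5)*(w + 3)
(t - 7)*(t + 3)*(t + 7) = t^3 + 3*t^2 - 49*t - 147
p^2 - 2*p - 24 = (p - 6)*(p + 4)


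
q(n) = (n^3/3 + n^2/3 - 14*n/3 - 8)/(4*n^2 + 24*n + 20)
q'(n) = (-8*n - 24)*(n^3/3 + n^2/3 - 14*n/3 - 8)/(4*n^2 + 24*n + 20)^2 + (n^2 + 2*n/3 - 14/3)/(4*n^2 + 24*n + 20) = (n^4 + 12*n^3 + 35*n^2 + 58*n + 74)/(12*(n^4 + 12*n^3 + 46*n^2 + 60*n + 25))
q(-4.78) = 4.35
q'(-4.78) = -23.15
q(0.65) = -0.29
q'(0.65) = 0.12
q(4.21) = 0.02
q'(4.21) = 0.08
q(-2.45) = -0.04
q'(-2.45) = 0.01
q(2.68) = -0.10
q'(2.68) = 0.08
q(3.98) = -0.00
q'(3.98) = 0.08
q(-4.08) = 0.53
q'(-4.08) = -1.22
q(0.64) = -0.29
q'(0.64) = 0.13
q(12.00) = 0.63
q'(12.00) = 0.08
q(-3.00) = 0.00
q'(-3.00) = -0.15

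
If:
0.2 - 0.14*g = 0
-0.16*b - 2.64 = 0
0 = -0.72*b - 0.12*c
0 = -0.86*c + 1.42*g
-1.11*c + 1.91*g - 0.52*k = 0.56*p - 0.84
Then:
No Solution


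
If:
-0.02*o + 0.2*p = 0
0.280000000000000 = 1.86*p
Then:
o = 1.51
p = 0.15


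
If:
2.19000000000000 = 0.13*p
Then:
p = 16.85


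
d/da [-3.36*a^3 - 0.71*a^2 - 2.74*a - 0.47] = -10.08*a^2 - 1.42*a - 2.74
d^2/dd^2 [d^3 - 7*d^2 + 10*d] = 6*d - 14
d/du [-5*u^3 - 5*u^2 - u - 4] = -15*u^2 - 10*u - 1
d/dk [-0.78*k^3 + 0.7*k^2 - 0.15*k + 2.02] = -2.34*k^2 + 1.4*k - 0.15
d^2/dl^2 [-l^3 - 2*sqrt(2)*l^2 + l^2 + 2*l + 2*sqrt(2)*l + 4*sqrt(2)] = -6*l - 4*sqrt(2) + 2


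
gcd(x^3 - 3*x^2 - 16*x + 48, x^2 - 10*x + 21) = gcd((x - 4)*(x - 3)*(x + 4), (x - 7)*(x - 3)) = x - 3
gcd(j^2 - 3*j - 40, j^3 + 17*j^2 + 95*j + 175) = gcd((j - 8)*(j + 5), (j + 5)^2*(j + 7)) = j + 5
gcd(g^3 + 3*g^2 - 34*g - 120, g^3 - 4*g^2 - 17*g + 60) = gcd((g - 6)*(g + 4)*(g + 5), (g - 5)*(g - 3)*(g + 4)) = g + 4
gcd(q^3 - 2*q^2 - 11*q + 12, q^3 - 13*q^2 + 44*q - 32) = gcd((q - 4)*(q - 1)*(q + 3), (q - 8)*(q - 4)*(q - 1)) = q^2 - 5*q + 4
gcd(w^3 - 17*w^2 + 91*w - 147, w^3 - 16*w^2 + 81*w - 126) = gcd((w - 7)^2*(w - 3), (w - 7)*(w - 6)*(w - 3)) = w^2 - 10*w + 21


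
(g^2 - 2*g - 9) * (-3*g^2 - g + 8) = -3*g^4 + 5*g^3 + 37*g^2 - 7*g - 72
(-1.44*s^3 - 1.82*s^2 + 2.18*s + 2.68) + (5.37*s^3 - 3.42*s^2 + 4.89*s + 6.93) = 3.93*s^3 - 5.24*s^2 + 7.07*s + 9.61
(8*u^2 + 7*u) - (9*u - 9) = 8*u^2 - 2*u + 9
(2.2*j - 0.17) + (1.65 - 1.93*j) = 0.27*j + 1.48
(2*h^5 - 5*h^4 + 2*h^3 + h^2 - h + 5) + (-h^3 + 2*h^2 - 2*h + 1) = 2*h^5 - 5*h^4 + h^3 + 3*h^2 - 3*h + 6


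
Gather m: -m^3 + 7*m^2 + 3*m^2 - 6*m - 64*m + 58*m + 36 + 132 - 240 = -m^3 + 10*m^2 - 12*m - 72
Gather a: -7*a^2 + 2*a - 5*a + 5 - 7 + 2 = -7*a^2 - 3*a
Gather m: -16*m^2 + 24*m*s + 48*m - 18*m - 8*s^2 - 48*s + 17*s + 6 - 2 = -16*m^2 + m*(24*s + 30) - 8*s^2 - 31*s + 4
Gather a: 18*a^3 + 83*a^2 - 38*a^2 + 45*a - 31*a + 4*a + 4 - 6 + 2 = 18*a^3 + 45*a^2 + 18*a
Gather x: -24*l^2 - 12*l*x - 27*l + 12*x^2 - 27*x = -24*l^2 - 27*l + 12*x^2 + x*(-12*l - 27)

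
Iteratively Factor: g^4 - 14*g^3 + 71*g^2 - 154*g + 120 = (g - 2)*(g^3 - 12*g^2 + 47*g - 60) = (g - 5)*(g - 2)*(g^2 - 7*g + 12) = (g - 5)*(g - 4)*(g - 2)*(g - 3)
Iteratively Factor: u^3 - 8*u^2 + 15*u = (u - 5)*(u^2 - 3*u) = u*(u - 5)*(u - 3)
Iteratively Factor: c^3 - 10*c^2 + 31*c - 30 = (c - 2)*(c^2 - 8*c + 15) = (c - 3)*(c - 2)*(c - 5)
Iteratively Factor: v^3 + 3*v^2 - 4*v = (v)*(v^2 + 3*v - 4) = v*(v - 1)*(v + 4)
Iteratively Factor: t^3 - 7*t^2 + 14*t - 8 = (t - 1)*(t^2 - 6*t + 8) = (t - 2)*(t - 1)*(t - 4)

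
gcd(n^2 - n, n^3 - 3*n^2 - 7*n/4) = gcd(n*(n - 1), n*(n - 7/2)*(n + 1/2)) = n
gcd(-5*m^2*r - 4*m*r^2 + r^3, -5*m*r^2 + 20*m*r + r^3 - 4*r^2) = -5*m*r + r^2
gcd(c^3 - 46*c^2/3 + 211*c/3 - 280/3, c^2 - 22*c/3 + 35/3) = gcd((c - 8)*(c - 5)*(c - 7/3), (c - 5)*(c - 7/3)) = c^2 - 22*c/3 + 35/3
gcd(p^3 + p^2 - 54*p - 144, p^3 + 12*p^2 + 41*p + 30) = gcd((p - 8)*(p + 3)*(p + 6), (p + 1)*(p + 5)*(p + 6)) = p + 6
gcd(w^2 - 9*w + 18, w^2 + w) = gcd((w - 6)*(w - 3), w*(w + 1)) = 1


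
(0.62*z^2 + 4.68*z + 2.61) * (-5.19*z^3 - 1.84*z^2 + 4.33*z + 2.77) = -3.2178*z^5 - 25.43*z^4 - 19.4725*z^3 + 17.1794*z^2 + 24.2649*z + 7.2297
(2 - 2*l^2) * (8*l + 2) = -16*l^3 - 4*l^2 + 16*l + 4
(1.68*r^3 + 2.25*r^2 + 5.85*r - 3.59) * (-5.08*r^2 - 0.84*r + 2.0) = -8.5344*r^5 - 12.8412*r^4 - 28.248*r^3 + 17.8232*r^2 + 14.7156*r - 7.18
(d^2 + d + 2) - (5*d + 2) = d^2 - 4*d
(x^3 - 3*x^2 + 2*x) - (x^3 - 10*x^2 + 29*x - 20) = 7*x^2 - 27*x + 20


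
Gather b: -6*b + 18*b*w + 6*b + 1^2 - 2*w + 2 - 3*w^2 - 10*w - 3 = 18*b*w - 3*w^2 - 12*w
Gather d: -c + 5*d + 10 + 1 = -c + 5*d + 11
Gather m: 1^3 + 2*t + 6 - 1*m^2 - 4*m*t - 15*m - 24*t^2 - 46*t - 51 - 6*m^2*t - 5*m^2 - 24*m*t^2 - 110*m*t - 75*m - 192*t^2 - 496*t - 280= m^2*(-6*t - 6) + m*(-24*t^2 - 114*t - 90) - 216*t^2 - 540*t - 324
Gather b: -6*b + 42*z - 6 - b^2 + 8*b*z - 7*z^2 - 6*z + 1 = -b^2 + b*(8*z - 6) - 7*z^2 + 36*z - 5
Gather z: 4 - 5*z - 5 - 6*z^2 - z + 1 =-6*z^2 - 6*z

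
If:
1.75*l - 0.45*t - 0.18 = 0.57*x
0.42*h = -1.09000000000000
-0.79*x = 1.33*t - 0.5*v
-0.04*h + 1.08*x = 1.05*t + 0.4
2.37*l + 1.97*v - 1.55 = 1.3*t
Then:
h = -2.60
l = 0.21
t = 0.03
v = 0.55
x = 0.30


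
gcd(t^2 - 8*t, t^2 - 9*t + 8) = t - 8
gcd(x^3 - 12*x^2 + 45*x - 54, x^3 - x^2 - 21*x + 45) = x^2 - 6*x + 9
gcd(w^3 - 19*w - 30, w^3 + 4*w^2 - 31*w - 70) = w^2 - 3*w - 10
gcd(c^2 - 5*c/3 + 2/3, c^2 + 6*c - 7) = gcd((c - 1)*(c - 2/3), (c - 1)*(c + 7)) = c - 1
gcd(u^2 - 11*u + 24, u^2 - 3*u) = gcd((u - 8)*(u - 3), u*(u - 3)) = u - 3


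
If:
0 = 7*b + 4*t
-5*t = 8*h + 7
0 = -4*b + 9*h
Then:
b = 252/187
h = 112/187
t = -441/187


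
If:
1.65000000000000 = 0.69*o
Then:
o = 2.39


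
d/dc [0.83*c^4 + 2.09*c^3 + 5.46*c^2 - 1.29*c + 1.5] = 3.32*c^3 + 6.27*c^2 + 10.92*c - 1.29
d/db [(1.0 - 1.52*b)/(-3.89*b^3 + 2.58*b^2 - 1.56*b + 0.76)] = (-11.8256*b^3 + 15.5916*b^2 - 5.16*b + 0.4048)/(15.1321*b^6 - 20.0724*b^5 + 18.7932*b^4 - 13.9624*b^3 + 6.3552*b^2 - 2.3712*b + 0.5776)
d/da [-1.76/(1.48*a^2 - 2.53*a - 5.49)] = (5.2096*a - 4.4528)/(-1.48*a^2 + 2.53*a + 5.49)^2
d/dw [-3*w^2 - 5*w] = -6*w - 5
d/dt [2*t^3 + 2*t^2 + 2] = 2*t*(3*t + 2)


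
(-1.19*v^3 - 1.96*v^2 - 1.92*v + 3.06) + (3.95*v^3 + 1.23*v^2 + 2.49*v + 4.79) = 2.76*v^3 - 0.73*v^2 + 0.57*v + 7.85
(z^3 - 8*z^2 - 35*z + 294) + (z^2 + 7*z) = z^3 - 7*z^2 - 28*z + 294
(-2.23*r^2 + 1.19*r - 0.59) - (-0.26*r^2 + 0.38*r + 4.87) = -1.97*r^2 + 0.81*r - 5.46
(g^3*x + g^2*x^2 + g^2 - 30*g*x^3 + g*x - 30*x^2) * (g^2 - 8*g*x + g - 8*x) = g^5*x - 7*g^4*x^2 + g^4*x + g^4 - 38*g^3*x^3 - 7*g^3*x^2 - 7*g^3*x + g^3 + 240*g^2*x^4 - 38*g^2*x^3 - 38*g^2*x^2 - 7*g^2*x + 240*g*x^4 + 240*g*x^3 - 38*g*x^2 + 240*x^3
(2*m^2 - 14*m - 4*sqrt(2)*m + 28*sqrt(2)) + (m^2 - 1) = 3*m^2 - 14*m - 4*sqrt(2)*m - 1 + 28*sqrt(2)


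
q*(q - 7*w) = q^2 - 7*q*w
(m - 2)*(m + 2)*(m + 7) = m^3 + 7*m^2 - 4*m - 28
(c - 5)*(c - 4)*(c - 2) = c^3 - 11*c^2 + 38*c - 40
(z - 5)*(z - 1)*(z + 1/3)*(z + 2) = z^4 - 11*z^3/3 - 25*z^2/3 + 23*z/3 + 10/3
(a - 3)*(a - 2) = a^2 - 5*a + 6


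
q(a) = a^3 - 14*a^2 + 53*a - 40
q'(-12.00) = 821.00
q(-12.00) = -4420.00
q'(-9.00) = 548.00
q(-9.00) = -2380.00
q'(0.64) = 36.31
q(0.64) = -11.55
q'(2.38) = 3.35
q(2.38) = 20.32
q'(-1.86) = 115.46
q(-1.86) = -193.45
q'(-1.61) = 105.86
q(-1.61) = -165.79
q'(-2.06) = 123.41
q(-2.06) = -217.33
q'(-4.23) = 225.12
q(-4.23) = -590.38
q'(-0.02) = 53.56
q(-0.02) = -41.07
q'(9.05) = 45.31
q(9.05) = 34.23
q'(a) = 3*a^2 - 28*a + 53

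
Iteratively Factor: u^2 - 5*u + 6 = (u - 3)*(u - 2)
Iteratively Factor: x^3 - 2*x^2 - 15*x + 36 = (x + 4)*(x^2 - 6*x + 9) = (x - 3)*(x + 4)*(x - 3)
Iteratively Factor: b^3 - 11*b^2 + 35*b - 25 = (b - 5)*(b^2 - 6*b + 5) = (b - 5)*(b - 1)*(b - 5)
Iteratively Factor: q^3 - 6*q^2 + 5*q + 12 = (q - 4)*(q^2 - 2*q - 3) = (q - 4)*(q + 1)*(q - 3)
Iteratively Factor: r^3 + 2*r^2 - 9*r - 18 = (r + 3)*(r^2 - r - 6) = (r + 2)*(r + 3)*(r - 3)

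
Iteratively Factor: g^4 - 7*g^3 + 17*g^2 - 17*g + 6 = (g - 1)*(g^3 - 6*g^2 + 11*g - 6) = (g - 1)^2*(g^2 - 5*g + 6) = (g - 3)*(g - 1)^2*(g - 2)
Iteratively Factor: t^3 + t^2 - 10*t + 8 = (t + 4)*(t^2 - 3*t + 2) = (t - 1)*(t + 4)*(t - 2)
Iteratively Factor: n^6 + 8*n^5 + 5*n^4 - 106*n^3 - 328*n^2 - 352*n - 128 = (n - 4)*(n^5 + 12*n^4 + 53*n^3 + 106*n^2 + 96*n + 32) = (n - 4)*(n + 1)*(n^4 + 11*n^3 + 42*n^2 + 64*n + 32) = (n - 4)*(n + 1)^2*(n^3 + 10*n^2 + 32*n + 32) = (n - 4)*(n + 1)^2*(n + 4)*(n^2 + 6*n + 8) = (n - 4)*(n + 1)^2*(n + 4)^2*(n + 2)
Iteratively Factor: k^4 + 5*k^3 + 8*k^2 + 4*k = (k + 1)*(k^3 + 4*k^2 + 4*k) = (k + 1)*(k + 2)*(k^2 + 2*k) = k*(k + 1)*(k + 2)*(k + 2)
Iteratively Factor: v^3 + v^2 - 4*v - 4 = (v + 2)*(v^2 - v - 2) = (v + 1)*(v + 2)*(v - 2)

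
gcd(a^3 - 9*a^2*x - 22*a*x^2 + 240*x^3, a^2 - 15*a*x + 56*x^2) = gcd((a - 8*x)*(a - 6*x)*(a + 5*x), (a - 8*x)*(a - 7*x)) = -a + 8*x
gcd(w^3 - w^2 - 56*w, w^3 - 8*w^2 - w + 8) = w - 8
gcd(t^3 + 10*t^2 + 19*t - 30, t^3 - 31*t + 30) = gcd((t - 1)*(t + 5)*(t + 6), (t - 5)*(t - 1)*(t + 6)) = t^2 + 5*t - 6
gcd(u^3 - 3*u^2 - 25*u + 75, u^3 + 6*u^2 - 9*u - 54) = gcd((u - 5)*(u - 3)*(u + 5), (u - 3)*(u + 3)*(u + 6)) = u - 3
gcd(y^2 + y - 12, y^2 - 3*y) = y - 3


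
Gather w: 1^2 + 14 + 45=60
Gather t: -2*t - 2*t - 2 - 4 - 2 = -4*t - 8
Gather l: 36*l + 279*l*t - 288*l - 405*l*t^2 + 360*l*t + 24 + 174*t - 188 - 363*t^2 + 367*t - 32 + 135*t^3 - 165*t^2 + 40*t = l*(-405*t^2 + 639*t - 252) + 135*t^3 - 528*t^2 + 581*t - 196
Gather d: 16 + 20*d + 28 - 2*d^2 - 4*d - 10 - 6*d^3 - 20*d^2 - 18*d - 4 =-6*d^3 - 22*d^2 - 2*d + 30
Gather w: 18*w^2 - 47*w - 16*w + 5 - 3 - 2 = 18*w^2 - 63*w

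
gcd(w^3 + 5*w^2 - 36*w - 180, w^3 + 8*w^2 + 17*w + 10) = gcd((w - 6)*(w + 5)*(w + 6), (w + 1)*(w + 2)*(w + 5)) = w + 5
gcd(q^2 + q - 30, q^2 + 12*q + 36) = q + 6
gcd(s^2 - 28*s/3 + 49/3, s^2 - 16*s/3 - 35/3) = s - 7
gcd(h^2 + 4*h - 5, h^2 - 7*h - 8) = 1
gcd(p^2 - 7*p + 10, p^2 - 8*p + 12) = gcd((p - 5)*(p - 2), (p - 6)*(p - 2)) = p - 2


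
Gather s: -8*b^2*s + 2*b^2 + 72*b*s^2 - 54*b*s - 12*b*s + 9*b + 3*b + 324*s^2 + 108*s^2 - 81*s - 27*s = 2*b^2 + 12*b + s^2*(72*b + 432) + s*(-8*b^2 - 66*b - 108)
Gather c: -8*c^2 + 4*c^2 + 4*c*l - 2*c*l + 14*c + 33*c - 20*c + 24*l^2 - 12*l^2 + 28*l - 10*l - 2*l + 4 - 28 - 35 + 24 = -4*c^2 + c*(2*l + 27) + 12*l^2 + 16*l - 35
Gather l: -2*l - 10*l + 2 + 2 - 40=-12*l - 36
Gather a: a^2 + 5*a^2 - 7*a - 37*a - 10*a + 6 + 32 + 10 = 6*a^2 - 54*a + 48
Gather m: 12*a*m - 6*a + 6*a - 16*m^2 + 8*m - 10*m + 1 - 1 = -16*m^2 + m*(12*a - 2)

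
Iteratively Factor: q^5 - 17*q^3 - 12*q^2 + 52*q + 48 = (q - 4)*(q^4 + 4*q^3 - q^2 - 16*q - 12) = (q - 4)*(q + 1)*(q^3 + 3*q^2 - 4*q - 12) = (q - 4)*(q - 2)*(q + 1)*(q^2 + 5*q + 6) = (q - 4)*(q - 2)*(q + 1)*(q + 2)*(q + 3)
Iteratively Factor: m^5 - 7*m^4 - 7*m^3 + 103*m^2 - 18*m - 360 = (m - 4)*(m^4 - 3*m^3 - 19*m^2 + 27*m + 90) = (m - 5)*(m - 4)*(m^3 + 2*m^2 - 9*m - 18) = (m - 5)*(m - 4)*(m + 2)*(m^2 - 9) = (m - 5)*(m - 4)*(m - 3)*(m + 2)*(m + 3)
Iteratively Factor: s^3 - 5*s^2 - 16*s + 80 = (s - 4)*(s^2 - s - 20) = (s - 4)*(s + 4)*(s - 5)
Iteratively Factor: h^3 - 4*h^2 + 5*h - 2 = (h - 2)*(h^2 - 2*h + 1) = (h - 2)*(h - 1)*(h - 1)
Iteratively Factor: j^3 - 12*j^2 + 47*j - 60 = (j - 5)*(j^2 - 7*j + 12) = (j - 5)*(j - 4)*(j - 3)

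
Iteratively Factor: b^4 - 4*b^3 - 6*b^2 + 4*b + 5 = (b - 1)*(b^3 - 3*b^2 - 9*b - 5) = (b - 1)*(b + 1)*(b^2 - 4*b - 5) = (b - 5)*(b - 1)*(b + 1)*(b + 1)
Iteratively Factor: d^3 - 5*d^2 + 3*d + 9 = (d + 1)*(d^2 - 6*d + 9) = (d - 3)*(d + 1)*(d - 3)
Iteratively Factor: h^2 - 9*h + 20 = (h - 5)*(h - 4)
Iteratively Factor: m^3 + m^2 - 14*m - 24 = (m + 3)*(m^2 - 2*m - 8) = (m + 2)*(m + 3)*(m - 4)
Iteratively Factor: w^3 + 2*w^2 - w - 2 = (w + 2)*(w^2 - 1) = (w - 1)*(w + 2)*(w + 1)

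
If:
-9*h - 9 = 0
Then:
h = -1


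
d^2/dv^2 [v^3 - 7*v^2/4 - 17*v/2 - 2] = 6*v - 7/2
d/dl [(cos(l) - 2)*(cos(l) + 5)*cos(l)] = (-3*cos(l)^2 - 6*cos(l) + 10)*sin(l)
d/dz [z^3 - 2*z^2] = z*(3*z - 4)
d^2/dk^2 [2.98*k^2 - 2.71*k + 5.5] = 5.96000000000000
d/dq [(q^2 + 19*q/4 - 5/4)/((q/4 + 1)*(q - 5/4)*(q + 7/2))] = 8*(-32*q^4 - 304*q^3 - 682*q^2 - 620*q - 2475)/(64*q^6 + 800*q^5 + 3092*q^4 + 1460*q^3 - 12631*q^2 - 10360*q + 19600)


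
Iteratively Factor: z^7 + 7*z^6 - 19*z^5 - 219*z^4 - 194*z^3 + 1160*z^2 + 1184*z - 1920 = (z - 2)*(z^6 + 9*z^5 - z^4 - 221*z^3 - 636*z^2 - 112*z + 960) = (z - 2)*(z + 4)*(z^5 + 5*z^4 - 21*z^3 - 137*z^2 - 88*z + 240) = (z - 2)*(z + 4)^2*(z^4 + z^3 - 25*z^2 - 37*z + 60) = (z - 2)*(z + 4)^3*(z^3 - 3*z^2 - 13*z + 15) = (z - 2)*(z - 1)*(z + 4)^3*(z^2 - 2*z - 15) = (z - 2)*(z - 1)*(z + 3)*(z + 4)^3*(z - 5)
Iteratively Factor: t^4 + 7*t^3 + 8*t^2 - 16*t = (t + 4)*(t^3 + 3*t^2 - 4*t) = t*(t + 4)*(t^2 + 3*t - 4) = t*(t + 4)^2*(t - 1)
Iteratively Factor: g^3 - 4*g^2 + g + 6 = (g - 3)*(g^2 - g - 2) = (g - 3)*(g - 2)*(g + 1)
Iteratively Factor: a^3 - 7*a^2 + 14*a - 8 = (a - 4)*(a^2 - 3*a + 2) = (a - 4)*(a - 1)*(a - 2)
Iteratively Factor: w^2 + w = (w + 1)*(w)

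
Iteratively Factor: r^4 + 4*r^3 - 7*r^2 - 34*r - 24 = (r + 4)*(r^3 - 7*r - 6) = (r + 2)*(r + 4)*(r^2 - 2*r - 3) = (r + 1)*(r + 2)*(r + 4)*(r - 3)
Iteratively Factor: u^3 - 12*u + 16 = (u - 2)*(u^2 + 2*u - 8) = (u - 2)^2*(u + 4)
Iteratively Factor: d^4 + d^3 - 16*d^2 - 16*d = (d + 4)*(d^3 - 3*d^2 - 4*d) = (d - 4)*(d + 4)*(d^2 + d) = d*(d - 4)*(d + 4)*(d + 1)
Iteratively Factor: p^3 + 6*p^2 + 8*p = (p + 2)*(p^2 + 4*p) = p*(p + 2)*(p + 4)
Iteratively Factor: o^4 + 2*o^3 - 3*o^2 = (o + 3)*(o^3 - o^2) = (o - 1)*(o + 3)*(o^2) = o*(o - 1)*(o + 3)*(o)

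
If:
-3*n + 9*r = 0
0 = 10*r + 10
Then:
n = -3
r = -1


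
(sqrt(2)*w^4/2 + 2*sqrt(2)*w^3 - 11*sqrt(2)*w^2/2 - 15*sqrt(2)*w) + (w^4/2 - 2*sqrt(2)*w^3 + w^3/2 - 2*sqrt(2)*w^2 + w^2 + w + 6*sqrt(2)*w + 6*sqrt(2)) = w^4/2 + sqrt(2)*w^4/2 + w^3/2 - 15*sqrt(2)*w^2/2 + w^2 - 9*sqrt(2)*w + w + 6*sqrt(2)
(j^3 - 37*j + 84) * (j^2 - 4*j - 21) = j^5 - 4*j^4 - 58*j^3 + 232*j^2 + 441*j - 1764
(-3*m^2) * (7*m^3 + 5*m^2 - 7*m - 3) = -21*m^5 - 15*m^4 + 21*m^3 + 9*m^2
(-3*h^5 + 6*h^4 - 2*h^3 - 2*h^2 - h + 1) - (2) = -3*h^5 + 6*h^4 - 2*h^3 - 2*h^2 - h - 1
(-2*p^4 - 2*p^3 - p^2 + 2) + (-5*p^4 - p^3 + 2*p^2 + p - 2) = -7*p^4 - 3*p^3 + p^2 + p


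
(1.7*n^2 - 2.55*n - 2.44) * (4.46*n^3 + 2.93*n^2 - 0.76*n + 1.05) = 7.582*n^5 - 6.392*n^4 - 19.6459*n^3 - 3.4262*n^2 - 0.8231*n - 2.562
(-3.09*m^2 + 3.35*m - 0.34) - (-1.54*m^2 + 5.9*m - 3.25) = -1.55*m^2 - 2.55*m + 2.91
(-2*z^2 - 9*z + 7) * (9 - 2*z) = 4*z^3 - 95*z + 63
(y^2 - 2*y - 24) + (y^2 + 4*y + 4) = 2*y^2 + 2*y - 20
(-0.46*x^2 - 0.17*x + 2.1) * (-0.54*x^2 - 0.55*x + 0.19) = 0.2484*x^4 + 0.3448*x^3 - 1.1279*x^2 - 1.1873*x + 0.399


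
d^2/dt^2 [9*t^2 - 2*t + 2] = 18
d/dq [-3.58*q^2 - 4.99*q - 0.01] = -7.16*q - 4.99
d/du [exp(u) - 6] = exp(u)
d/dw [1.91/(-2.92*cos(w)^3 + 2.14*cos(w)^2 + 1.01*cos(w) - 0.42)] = (-16.7316*cos(w)^2 + 8.1748*cos(w) + 1.9291)*sin(w)/(2.92*cos(w)^3 - 2.14*cos(w)^2 - 1.01*cos(w) + 0.42)^2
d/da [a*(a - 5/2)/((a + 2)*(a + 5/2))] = 2*(14*a^2 + 20*a - 25)/(4*a^4 + 36*a^3 + 121*a^2 + 180*a + 100)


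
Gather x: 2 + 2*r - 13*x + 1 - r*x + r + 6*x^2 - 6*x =3*r + 6*x^2 + x*(-r - 19) + 3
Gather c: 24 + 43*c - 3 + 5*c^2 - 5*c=5*c^2 + 38*c + 21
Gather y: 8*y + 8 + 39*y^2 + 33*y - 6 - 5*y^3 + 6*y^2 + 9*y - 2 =-5*y^3 + 45*y^2 + 50*y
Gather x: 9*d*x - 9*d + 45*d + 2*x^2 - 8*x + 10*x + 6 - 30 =36*d + 2*x^2 + x*(9*d + 2) - 24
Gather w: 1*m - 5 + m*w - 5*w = m + w*(m - 5) - 5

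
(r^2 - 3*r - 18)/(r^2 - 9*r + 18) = (r + 3)/(r - 3)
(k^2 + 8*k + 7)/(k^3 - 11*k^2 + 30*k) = (k^2 + 8*k + 7)/(k*(k^2 - 11*k + 30))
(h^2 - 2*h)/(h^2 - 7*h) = (h - 2)/(h - 7)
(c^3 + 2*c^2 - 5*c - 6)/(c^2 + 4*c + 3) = c - 2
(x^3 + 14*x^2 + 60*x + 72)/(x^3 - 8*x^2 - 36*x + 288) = (x^2 + 8*x + 12)/(x^2 - 14*x + 48)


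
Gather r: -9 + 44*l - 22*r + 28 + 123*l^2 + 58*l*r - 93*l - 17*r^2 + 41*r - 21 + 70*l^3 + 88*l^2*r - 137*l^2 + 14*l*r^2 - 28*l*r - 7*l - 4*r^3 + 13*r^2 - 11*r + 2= 70*l^3 - 14*l^2 - 56*l - 4*r^3 + r^2*(14*l - 4) + r*(88*l^2 + 30*l + 8)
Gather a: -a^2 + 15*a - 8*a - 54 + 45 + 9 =-a^2 + 7*a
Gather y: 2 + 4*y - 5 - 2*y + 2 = 2*y - 1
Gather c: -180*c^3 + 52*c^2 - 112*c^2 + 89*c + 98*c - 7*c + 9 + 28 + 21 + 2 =-180*c^3 - 60*c^2 + 180*c + 60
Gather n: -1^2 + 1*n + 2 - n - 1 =0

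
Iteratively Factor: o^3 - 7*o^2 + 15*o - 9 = (o - 1)*(o^2 - 6*o + 9) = (o - 3)*(o - 1)*(o - 3)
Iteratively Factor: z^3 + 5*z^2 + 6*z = (z + 2)*(z^2 + 3*z) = (z + 2)*(z + 3)*(z)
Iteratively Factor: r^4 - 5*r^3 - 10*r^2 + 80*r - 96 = (r - 3)*(r^3 - 2*r^2 - 16*r + 32) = (r - 3)*(r - 2)*(r^2 - 16) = (r - 3)*(r - 2)*(r + 4)*(r - 4)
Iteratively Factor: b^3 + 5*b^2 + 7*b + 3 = (b + 3)*(b^2 + 2*b + 1) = (b + 1)*(b + 3)*(b + 1)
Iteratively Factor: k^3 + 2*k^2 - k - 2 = (k - 1)*(k^2 + 3*k + 2) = (k - 1)*(k + 2)*(k + 1)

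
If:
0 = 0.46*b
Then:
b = 0.00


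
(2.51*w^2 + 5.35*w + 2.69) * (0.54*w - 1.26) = 1.3554*w^3 - 0.2736*w^2 - 5.2884*w - 3.3894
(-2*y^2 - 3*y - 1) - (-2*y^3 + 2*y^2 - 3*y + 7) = 2*y^3 - 4*y^2 - 8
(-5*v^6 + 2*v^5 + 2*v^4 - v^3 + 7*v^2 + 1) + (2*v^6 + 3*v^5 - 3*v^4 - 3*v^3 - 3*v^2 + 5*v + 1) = -3*v^6 + 5*v^5 - v^4 - 4*v^3 + 4*v^2 + 5*v + 2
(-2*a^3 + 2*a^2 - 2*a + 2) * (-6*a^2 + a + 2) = 12*a^5 - 14*a^4 + 10*a^3 - 10*a^2 - 2*a + 4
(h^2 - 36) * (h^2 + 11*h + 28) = h^4 + 11*h^3 - 8*h^2 - 396*h - 1008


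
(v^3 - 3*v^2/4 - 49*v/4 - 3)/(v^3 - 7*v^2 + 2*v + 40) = (4*v^2 + 13*v + 3)/(4*(v^2 - 3*v - 10))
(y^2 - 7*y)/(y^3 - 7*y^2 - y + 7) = y/(y^2 - 1)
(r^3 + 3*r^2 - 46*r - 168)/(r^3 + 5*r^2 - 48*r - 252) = (r + 4)/(r + 6)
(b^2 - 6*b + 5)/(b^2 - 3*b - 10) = (b - 1)/(b + 2)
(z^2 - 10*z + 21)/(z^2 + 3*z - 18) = (z - 7)/(z + 6)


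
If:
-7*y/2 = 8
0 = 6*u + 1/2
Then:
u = -1/12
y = -16/7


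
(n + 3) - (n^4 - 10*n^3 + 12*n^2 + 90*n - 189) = -n^4 + 10*n^3 - 12*n^2 - 89*n + 192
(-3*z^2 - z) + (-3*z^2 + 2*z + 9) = -6*z^2 + z + 9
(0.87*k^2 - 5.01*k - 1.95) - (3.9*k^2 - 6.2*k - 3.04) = -3.03*k^2 + 1.19*k + 1.09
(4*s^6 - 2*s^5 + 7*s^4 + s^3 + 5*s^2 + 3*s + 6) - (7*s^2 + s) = 4*s^6 - 2*s^5 + 7*s^4 + s^3 - 2*s^2 + 2*s + 6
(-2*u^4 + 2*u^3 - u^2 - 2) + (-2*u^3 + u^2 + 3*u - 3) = -2*u^4 + 3*u - 5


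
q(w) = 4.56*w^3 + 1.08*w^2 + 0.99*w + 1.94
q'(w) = 13.68*w^2 + 2.16*w + 0.99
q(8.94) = 3355.31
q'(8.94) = 1113.66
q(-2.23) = -45.47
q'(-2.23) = 64.20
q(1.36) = 16.75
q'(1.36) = 29.23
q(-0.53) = 1.04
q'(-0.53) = 3.69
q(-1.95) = -29.70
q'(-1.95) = 48.80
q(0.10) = 2.05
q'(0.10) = 1.34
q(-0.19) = 1.76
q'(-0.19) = 1.07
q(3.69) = 249.41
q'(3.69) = 195.23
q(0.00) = 1.94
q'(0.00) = 0.99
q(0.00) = 1.94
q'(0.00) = 0.99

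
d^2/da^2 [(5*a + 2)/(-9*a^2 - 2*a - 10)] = 2*(-4*(5*a + 2)*(9*a + 1)^2 + (135*a + 28)*(9*a^2 + 2*a + 10))/(9*a^2 + 2*a + 10)^3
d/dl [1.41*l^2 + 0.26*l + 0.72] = 2.82*l + 0.26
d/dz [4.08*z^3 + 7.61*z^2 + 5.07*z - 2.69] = 12.24*z^2 + 15.22*z + 5.07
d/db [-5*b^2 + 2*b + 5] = 2 - 10*b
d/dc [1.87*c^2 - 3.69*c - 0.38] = 3.74*c - 3.69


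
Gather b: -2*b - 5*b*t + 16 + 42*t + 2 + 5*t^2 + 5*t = b*(-5*t - 2) + 5*t^2 + 47*t + 18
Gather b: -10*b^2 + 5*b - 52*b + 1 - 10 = -10*b^2 - 47*b - 9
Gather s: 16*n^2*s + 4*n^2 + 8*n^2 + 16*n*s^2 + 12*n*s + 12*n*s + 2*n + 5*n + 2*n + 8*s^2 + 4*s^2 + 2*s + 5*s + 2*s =12*n^2 + 9*n + s^2*(16*n + 12) + s*(16*n^2 + 24*n + 9)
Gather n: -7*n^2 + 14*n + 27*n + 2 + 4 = -7*n^2 + 41*n + 6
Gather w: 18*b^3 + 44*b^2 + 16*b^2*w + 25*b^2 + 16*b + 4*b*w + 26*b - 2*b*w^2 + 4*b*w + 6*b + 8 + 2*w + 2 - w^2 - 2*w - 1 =18*b^3 + 69*b^2 + 48*b + w^2*(-2*b - 1) + w*(16*b^2 + 8*b) + 9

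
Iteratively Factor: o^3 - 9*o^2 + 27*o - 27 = (o - 3)*(o^2 - 6*o + 9) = (o - 3)^2*(o - 3)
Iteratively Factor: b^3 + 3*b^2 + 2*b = (b + 2)*(b^2 + b) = b*(b + 2)*(b + 1)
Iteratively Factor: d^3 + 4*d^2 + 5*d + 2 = (d + 1)*(d^2 + 3*d + 2) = (d + 1)^2*(d + 2)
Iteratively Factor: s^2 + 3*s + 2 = (s + 2)*(s + 1)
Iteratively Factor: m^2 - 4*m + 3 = (m - 1)*(m - 3)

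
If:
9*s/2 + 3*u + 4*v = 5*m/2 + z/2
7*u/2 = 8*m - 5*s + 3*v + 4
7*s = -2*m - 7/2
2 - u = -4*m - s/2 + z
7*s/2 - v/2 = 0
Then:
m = -1183/576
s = 25/288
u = -265/84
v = 175/288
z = -4055/1344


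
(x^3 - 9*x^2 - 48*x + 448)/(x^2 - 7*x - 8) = (x^2 - x - 56)/(x + 1)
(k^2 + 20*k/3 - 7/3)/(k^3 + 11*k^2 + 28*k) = (k - 1/3)/(k*(k + 4))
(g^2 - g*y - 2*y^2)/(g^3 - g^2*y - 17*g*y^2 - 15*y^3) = (-g + 2*y)/(-g^2 + 2*g*y + 15*y^2)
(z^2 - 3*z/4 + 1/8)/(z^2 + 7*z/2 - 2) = (z - 1/4)/(z + 4)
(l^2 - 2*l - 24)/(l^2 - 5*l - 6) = (l + 4)/(l + 1)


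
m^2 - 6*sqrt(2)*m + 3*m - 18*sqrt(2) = (m + 3)*(m - 6*sqrt(2))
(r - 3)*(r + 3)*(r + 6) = r^3 + 6*r^2 - 9*r - 54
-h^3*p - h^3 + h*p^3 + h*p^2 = (-h + p)*(h + p)*(h*p + h)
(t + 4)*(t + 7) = t^2 + 11*t + 28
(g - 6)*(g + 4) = g^2 - 2*g - 24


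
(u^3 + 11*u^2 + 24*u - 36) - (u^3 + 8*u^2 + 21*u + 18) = 3*u^2 + 3*u - 54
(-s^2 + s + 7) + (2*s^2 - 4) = s^2 + s + 3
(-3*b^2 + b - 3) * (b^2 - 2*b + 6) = -3*b^4 + 7*b^3 - 23*b^2 + 12*b - 18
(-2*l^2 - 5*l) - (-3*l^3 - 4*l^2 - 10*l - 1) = 3*l^3 + 2*l^2 + 5*l + 1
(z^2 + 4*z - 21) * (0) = 0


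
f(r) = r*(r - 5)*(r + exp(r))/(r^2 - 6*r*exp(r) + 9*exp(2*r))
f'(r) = r*(r - 5)*(r + exp(r))*(6*r*exp(r) - 2*r - 18*exp(2*r) + 6*exp(r))/(r^2 - 6*r*exp(r) + 9*exp(2*r))^2 + r*(r - 5)*(exp(r) + 1)/(r^2 - 6*r*exp(r) + 9*exp(2*r)) + r*(r + exp(r))/(r^2 - 6*r*exp(r) + 9*exp(2*r)) + (r - 5)*(r + exp(r))/(r^2 - 6*r*exp(r) + 9*exp(2*r))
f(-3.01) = -7.16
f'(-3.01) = 1.95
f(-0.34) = 0.11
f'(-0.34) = 0.06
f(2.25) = -0.11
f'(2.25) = 0.12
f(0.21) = -0.12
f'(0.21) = -0.54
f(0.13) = -0.07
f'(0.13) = -0.57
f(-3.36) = -7.78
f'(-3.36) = 1.64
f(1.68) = -0.19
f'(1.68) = 0.17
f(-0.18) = 0.08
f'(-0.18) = -0.34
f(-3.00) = -7.14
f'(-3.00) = 1.96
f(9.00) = 0.00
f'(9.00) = 0.00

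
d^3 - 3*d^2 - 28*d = d*(d - 7)*(d + 4)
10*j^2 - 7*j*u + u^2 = (-5*j + u)*(-2*j + u)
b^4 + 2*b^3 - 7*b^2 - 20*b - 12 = (b - 3)*(b + 1)*(b + 2)^2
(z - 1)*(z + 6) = z^2 + 5*z - 6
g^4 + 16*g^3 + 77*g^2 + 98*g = g*(g + 2)*(g + 7)^2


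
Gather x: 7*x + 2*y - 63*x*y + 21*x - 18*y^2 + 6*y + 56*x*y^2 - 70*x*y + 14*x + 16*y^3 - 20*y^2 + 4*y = x*(56*y^2 - 133*y + 42) + 16*y^3 - 38*y^2 + 12*y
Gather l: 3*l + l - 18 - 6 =4*l - 24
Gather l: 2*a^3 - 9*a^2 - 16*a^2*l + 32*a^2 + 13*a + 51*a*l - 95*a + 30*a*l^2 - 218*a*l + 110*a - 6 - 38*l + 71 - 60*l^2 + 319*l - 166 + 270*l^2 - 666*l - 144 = 2*a^3 + 23*a^2 + 28*a + l^2*(30*a + 210) + l*(-16*a^2 - 167*a - 385) - 245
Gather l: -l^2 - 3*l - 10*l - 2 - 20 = -l^2 - 13*l - 22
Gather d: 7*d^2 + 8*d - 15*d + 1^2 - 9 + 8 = 7*d^2 - 7*d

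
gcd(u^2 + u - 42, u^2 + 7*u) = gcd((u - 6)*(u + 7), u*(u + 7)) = u + 7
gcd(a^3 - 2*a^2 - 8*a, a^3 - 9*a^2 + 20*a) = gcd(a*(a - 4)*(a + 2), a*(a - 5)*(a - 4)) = a^2 - 4*a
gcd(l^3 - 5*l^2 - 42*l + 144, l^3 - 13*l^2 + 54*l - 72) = l - 3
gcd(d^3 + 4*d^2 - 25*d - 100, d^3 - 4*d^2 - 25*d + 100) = d^2 - 25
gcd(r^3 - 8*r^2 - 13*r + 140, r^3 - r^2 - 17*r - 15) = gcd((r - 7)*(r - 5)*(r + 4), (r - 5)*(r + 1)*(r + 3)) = r - 5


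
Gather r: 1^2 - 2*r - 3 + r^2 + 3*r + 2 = r^2 + r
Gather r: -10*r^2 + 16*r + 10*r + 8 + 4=-10*r^2 + 26*r + 12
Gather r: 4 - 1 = 3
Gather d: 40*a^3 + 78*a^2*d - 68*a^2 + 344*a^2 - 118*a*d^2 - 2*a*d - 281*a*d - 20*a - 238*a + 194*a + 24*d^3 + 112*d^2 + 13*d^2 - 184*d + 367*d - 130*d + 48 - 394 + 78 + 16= 40*a^3 + 276*a^2 - 64*a + 24*d^3 + d^2*(125 - 118*a) + d*(78*a^2 - 283*a + 53) - 252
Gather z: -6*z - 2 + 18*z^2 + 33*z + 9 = 18*z^2 + 27*z + 7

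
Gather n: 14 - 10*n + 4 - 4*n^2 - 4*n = -4*n^2 - 14*n + 18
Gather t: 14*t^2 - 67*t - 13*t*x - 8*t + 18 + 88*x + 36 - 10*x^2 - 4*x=14*t^2 + t*(-13*x - 75) - 10*x^2 + 84*x + 54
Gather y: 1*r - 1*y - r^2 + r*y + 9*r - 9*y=-r^2 + 10*r + y*(r - 10)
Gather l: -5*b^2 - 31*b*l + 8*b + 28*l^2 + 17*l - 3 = -5*b^2 + 8*b + 28*l^2 + l*(17 - 31*b) - 3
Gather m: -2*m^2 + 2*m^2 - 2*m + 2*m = 0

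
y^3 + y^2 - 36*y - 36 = (y - 6)*(y + 1)*(y + 6)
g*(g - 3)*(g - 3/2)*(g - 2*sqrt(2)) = g^4 - 9*g^3/2 - 2*sqrt(2)*g^3 + 9*g^2/2 + 9*sqrt(2)*g^2 - 9*sqrt(2)*g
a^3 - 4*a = a*(a - 2)*(a + 2)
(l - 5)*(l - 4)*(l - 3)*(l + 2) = l^4 - 10*l^3 + 23*l^2 + 34*l - 120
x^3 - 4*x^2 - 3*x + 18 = (x - 3)^2*(x + 2)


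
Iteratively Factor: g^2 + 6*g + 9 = (g + 3)*(g + 3)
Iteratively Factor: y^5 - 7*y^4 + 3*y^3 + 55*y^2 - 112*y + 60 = (y - 5)*(y^4 - 2*y^3 - 7*y^2 + 20*y - 12) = (y - 5)*(y - 2)*(y^3 - 7*y + 6) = (y - 5)*(y - 2)*(y - 1)*(y^2 + y - 6) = (y - 5)*(y - 2)^2*(y - 1)*(y + 3)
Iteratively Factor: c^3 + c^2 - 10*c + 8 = (c - 1)*(c^2 + 2*c - 8) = (c - 1)*(c + 4)*(c - 2)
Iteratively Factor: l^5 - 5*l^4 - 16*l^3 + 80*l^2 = (l - 5)*(l^4 - 16*l^2) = (l - 5)*(l - 4)*(l^3 + 4*l^2) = l*(l - 5)*(l - 4)*(l^2 + 4*l) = l*(l - 5)*(l - 4)*(l + 4)*(l)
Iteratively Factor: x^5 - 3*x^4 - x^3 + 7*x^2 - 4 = (x - 2)*(x^4 - x^3 - 3*x^2 + x + 2) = (x - 2)^2*(x^3 + x^2 - x - 1) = (x - 2)^2*(x + 1)*(x^2 - 1) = (x - 2)^2*(x - 1)*(x + 1)*(x + 1)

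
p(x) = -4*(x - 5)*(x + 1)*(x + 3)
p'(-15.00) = -2752.00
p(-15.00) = 13440.00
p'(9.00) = -832.00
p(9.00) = -1920.00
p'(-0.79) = 54.19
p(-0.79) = 10.75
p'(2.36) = 20.04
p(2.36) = 190.18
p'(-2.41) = -20.98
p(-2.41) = -24.66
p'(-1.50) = 29.00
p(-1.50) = -19.50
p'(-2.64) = -36.76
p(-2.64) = -18.04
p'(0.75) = 67.25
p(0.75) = 111.56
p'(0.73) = 67.45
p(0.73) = 110.22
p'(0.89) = 65.61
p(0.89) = 120.87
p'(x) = -4*(x - 5)*(x + 1) - 4*(x - 5)*(x + 3) - 4*(x + 1)*(x + 3) = -12*x^2 + 8*x + 68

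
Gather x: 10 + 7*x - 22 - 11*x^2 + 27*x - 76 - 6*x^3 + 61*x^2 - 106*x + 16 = -6*x^3 + 50*x^2 - 72*x - 72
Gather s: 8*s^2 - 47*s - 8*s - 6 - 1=8*s^2 - 55*s - 7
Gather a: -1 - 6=-7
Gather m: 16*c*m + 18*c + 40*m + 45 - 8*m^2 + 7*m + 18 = 18*c - 8*m^2 + m*(16*c + 47) + 63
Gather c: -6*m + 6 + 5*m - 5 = 1 - m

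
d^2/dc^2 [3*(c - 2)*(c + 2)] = 6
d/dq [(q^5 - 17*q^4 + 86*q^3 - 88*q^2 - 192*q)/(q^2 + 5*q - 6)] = (3*q^6 - 14*q^5 - 199*q^4 + 1268*q^3 - 1796*q^2 + 1056*q + 1152)/(q^4 + 10*q^3 + 13*q^2 - 60*q + 36)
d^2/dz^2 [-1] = 0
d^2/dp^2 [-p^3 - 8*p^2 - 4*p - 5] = -6*p - 16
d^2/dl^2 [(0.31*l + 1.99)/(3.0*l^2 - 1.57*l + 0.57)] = ((0.31*l + 1.99)*(6.0*l - 1.57)*(12.0*l - 3.14) - (5.58*l + 10.9666)*(3.0*l^2 - 1.57*l + 0.57))/(3.0*l^2 - 1.57*l + 0.57)^3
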